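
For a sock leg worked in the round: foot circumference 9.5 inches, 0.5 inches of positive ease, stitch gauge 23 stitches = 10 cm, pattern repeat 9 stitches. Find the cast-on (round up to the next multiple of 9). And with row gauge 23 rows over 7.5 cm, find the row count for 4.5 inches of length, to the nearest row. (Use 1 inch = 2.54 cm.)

Cast on 63 stitches; work 35 rows.

Finished = 9.5 + 0.5 = 10 inches.
10 inches × 2.54 = 25.40 cm.
23/10 = 2.3 sts per cm; 25.40 × 2.3 = 58.42 sts.
Next multiple of 9 → 63.
4.5 inches = 11.43 cm; × 3.067 = 35.05 → 35 rows.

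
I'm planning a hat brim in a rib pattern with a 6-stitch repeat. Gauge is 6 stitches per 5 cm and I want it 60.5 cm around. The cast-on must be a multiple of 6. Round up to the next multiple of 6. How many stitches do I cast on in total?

CO 78 sts.

6 / 5 = 1.2 sts per cm.
60.5 × 1.2 = 72.60 sts.
Next multiple of 6: 78.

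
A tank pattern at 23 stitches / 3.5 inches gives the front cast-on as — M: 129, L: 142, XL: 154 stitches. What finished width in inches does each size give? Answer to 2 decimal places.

M 19.63 inches; L 21.61 inches; XL 23.43 inches.

23/3.5 = 6.571 sts per in.
M: 129 / 6.571 = 19.630 → 19.63 in.
L: 142 / 6.571 = 21.609 → 21.61 in.
XL: 154 / 6.571 = 23.435 → 23.43 in.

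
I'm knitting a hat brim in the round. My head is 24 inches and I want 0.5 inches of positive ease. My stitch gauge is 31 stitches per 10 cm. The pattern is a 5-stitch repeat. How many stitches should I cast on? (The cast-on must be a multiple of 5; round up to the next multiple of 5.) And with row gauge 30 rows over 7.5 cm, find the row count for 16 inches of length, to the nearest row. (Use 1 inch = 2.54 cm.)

Finished = 24 + 0.5 = 24.5 inches.
24.5 inches × 2.54 = 62.23 cm.
31/10 = 3.1 sts per cm; 62.23 × 3.1 = 192.91 sts.
Next multiple of 5 → 195.
16 inches = 40.64 cm; × 4 = 162.56 → 163 rows.

Cast on 195 stitches; work 163 rows.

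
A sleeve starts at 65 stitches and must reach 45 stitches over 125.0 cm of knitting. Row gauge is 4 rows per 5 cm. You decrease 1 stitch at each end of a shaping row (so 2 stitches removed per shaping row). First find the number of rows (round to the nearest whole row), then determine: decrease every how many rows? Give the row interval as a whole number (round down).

Rows = 125.0 × 0.8 = 100.0 → 100 rows.
Stitches to remove: 20 → 10 shaping rows (at 2 st each).
100 / 10 = 10.00 → every 10 rows.

Decrease every 10th row.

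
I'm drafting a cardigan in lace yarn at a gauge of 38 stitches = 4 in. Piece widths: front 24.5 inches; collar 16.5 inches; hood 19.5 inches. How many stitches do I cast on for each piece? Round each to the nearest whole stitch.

Rate = 38/4 = 9.5 sts per in.
front: 24.5 × 9.5 = 232.75 → 233.
collar: 16.5 × 9.5 = 156.75 → 157.
hood: 19.5 × 9.5 = 185.25 → 185.

front 233; collar 157; hood 185.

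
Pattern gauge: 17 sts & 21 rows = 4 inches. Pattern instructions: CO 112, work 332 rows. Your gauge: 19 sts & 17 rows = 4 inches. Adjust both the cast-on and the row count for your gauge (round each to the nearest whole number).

Cast on 125 stitches; work 269 rows.

Stitches: 112 × 19/17 = 125.18 → 125.
Rows: 332 × 17/21 = 268.76 → 269.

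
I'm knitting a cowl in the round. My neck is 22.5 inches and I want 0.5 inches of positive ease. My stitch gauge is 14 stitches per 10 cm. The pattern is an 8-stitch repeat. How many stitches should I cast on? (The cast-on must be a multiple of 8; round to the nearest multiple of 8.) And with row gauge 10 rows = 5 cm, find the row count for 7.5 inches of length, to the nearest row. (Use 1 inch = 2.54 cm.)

Cast on 80 stitches; work 38 rows.

Finished = 22.5 + 0.5 = 23 inches.
23 inches × 2.54 = 58.42 cm.
14/10 = 1.4 sts per cm; 58.42 × 1.4 = 81.79 sts.
Nearest multiple of 8 → 80.
7.5 inches = 19.05 cm; × 2 = 38.10 → 38 rows.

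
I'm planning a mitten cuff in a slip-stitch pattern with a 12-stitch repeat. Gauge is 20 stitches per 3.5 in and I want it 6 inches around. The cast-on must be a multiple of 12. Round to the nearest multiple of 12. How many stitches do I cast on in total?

20 / 3.5 = 5.714 sts per inch.
6 × 5.714 = 34.29 sts.
Nearest multiple of 12: 36.

Cast on 36 stitches.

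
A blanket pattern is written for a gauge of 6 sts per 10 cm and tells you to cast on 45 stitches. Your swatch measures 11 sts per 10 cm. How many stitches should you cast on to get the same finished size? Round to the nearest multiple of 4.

Scale factor = 11 / 6 = 1.833.
45 × 11 / 6 = 82.50 sts.
→ 84 sts.

CO 84 sts.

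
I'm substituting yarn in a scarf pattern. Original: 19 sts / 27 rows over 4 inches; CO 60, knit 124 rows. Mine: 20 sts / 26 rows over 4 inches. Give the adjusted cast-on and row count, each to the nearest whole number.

Cast on 63 stitches; work 119 rows.

Stitches: 60 × 20/19 = 63.16 → 63.
Rows: 124 × 26/27 = 119.41 → 119.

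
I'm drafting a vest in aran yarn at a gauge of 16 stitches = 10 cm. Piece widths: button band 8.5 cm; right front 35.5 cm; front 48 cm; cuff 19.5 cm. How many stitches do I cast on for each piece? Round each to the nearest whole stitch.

button band 14; right front 57; front 77; cuff 31.

Rate = 16/10 = 1.6 sts per cm.
button band: 8.5 × 1.6 = 13.60 → 14.
right front: 35.5 × 1.6 = 56.80 → 57.
front: 48 × 1.6 = 76.80 → 77.
cuff: 19.5 × 1.6 = 31.20 → 31.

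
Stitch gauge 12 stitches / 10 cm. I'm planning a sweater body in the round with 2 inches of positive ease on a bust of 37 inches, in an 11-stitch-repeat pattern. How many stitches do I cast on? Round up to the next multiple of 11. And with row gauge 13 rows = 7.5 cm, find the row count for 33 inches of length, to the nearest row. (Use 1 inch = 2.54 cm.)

Cast on 121 stitches; work 145 rows.

Finished = 37 + 2 = 39 inches.
39 inches × 2.54 = 99.06 cm.
12/10 = 1.2 sts per cm; 99.06 × 1.2 = 118.87 sts.
Next multiple of 11 → 121.
33 inches = 83.82 cm; × 1.733 = 145.29 → 145 rows.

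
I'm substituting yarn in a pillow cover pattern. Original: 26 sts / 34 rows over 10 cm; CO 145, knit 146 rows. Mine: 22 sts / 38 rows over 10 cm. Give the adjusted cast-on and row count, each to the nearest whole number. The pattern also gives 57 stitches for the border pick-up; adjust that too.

Stitches: 145 × 22/26 = 122.69 → 123.
Rows: 146 × 38/34 = 163.18 → 163.
border pick-up: 57 × 22/26 = 48.23 → 48.

Cast on 123 stitches; work 163 rows; border pick-up 48 stitches.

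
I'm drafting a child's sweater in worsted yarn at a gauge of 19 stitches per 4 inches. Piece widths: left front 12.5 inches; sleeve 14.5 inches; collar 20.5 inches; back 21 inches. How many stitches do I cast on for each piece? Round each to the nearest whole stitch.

left front 59; sleeve 69; collar 97; back 100.

Rate = 19/4 = 4.75 sts per in.
left front: 12.5 × 4.75 = 59.38 → 59.
sleeve: 14.5 × 4.75 = 68.88 → 69.
collar: 20.5 × 4.75 = 97.38 → 97.
back: 21 × 4.75 = 99.75 → 100.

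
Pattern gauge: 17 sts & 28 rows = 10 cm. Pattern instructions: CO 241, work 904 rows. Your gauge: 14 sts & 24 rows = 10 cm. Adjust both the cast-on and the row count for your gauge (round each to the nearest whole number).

Cast on 198 stitches; work 775 rows.

Stitches: 241 × 14/17 = 198.47 → 198.
Rows: 904 × 24/28 = 774.86 → 775.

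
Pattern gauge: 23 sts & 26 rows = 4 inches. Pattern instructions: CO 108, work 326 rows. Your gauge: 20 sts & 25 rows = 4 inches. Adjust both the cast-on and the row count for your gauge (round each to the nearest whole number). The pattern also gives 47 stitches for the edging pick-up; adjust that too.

Stitches: 108 × 20/23 = 93.91 → 94.
Rows: 326 × 25/26 = 313.46 → 313.
edging pick-up: 47 × 20/23 = 40.87 → 41.

Cast on 94 stitches; work 313 rows; edging pick-up 41 stitches.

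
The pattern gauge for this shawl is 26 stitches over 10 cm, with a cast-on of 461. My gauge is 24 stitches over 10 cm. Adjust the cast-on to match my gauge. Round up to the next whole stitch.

Scale factor = 24 / 26 = 0.923.
461 × 24 / 26 = 425.54 sts.
→ 426 sts.

426 stitches.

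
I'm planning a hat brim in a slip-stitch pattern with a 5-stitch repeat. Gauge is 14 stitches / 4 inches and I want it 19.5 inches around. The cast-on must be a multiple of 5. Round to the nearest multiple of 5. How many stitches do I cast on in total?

14 / 4 = 3.5 sts per inch.
19.5 × 3.5 = 68.25 sts.
Nearest multiple of 5: 70.

70 stitches.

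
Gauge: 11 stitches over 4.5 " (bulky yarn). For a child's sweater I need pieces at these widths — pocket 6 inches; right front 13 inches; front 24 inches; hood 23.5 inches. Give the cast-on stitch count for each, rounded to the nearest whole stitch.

pocket 15; right front 32; front 59; hood 57.

Rate = 11/4.5 = 2.444 sts per in.
pocket: 6 × 2.444 = 14.67 → 15.
right front: 13 × 2.444 = 31.78 → 32.
front: 24 × 2.444 = 58.67 → 59.
hood: 23.5 × 2.444 = 57.44 → 57.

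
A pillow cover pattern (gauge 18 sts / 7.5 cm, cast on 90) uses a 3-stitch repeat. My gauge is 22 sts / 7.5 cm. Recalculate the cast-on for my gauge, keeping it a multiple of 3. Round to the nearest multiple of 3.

111 stitches.

90 × 22 / 18 = 110.00.
Nearest multiple of 3: 111.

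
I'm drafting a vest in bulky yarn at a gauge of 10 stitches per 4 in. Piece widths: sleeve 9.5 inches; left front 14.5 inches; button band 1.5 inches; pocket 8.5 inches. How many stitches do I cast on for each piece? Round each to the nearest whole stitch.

Rate = 10/4 = 2.5 sts per in.
sleeve: 9.5 × 2.5 = 23.75 → 24.
left front: 14.5 × 2.5 = 36.25 → 36.
button band: 1.5 × 2.5 = 3.75 → 4.
pocket: 8.5 × 2.5 = 21.25 → 21.

sleeve 24; left front 36; button band 4; pocket 21.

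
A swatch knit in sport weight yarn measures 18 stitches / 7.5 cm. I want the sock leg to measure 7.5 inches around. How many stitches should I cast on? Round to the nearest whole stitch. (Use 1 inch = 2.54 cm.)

Cast on 46 stitches.

7.5 in = 19.05 cm.
18 stitches / 7.5 cm = 2.4 stitches per cm.
19.05 × 2.4 = 45.72 stitches.
Round to nearest → 46.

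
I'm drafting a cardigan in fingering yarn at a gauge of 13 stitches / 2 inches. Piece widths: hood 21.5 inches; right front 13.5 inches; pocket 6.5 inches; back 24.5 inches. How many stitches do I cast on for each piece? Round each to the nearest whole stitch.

hood 140; right front 88; pocket 42; back 159.

Rate = 13/2 = 6.5 sts per in.
hood: 21.5 × 6.5 = 139.75 → 140.
right front: 13.5 × 6.5 = 87.75 → 88.
pocket: 6.5 × 6.5 = 42.25 → 42.
back: 24.5 × 6.5 = 159.25 → 159.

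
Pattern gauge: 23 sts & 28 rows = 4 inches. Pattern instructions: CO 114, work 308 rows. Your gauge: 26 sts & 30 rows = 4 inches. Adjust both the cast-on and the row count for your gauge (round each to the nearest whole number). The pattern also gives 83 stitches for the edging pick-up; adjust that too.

Stitches: 114 × 26/23 = 128.87 → 129.
Rows: 308 × 30/28 = 330.00 → 330.
edging pick-up: 83 × 26/23 = 93.83 → 94.

Cast on 129 stitches; work 330 rows; edging pick-up 94 stitches.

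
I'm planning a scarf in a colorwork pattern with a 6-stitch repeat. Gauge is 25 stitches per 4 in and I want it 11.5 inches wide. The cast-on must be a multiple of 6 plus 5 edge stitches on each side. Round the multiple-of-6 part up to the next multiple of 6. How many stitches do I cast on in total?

25 / 4 = 6.25 sts per inch.
11.5 × 6.25 = 71.88 sts.
Less 10 edge sts → 61.88 for the repeat.
Next multiple of 6: 66.
Add back 10 edge sts → 76.

Cast on 76 stitches.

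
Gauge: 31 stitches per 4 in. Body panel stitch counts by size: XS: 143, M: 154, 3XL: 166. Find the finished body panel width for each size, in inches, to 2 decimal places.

XS 18.45 inches; M 19.87 inches; 3XL 21.42 inches.

31/4 = 7.75 sts per in.
XS: 143 / 7.75 = 18.452 → 18.45 in.
M: 154 / 7.75 = 19.871 → 19.87 in.
3XL: 166 / 7.75 = 21.419 → 21.42 in.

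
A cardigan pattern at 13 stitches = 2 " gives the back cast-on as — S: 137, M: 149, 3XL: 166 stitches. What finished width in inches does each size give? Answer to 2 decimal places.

S 21.08 inches; M 22.92 inches; 3XL 25.54 inches.

13/2 = 6.5 sts per in.
S: 137 / 6.5 = 21.077 → 21.08 in.
M: 149 / 6.5 = 22.923 → 22.92 in.
3XL: 166 / 6.5 = 25.538 → 25.54 in.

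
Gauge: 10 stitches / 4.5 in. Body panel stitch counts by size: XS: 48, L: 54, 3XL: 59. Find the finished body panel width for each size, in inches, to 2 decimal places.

XS 21.60 inches; L 24.30 inches; 3XL 26.55 inches.

10/4.5 = 2.222 sts per in.
XS: 48 / 2.222 = 21.600 → 21.60 in.
L: 54 / 2.222 = 24.300 → 24.30 in.
3XL: 59 / 2.222 = 26.550 → 26.55 in.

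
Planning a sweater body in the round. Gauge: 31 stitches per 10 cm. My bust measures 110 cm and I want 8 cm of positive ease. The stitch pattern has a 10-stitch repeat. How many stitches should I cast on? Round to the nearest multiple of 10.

370 stitches.

Finished = 110 + 8 = 118 cm.
31 / 10 = 3.1 sts/cm.
118 × 3.1 = 365.80 sts.
Nearest multiple of 10: 370.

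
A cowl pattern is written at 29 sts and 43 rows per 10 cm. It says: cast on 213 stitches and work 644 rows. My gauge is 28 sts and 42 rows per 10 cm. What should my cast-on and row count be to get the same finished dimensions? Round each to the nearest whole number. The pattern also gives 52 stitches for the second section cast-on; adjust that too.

Cast on 206 stitches; work 629 rows; second section cast-on 50 stitches.

Stitches: 213 × 28/29 = 205.66 → 206.
Rows: 644 × 42/43 = 629.02 → 629.
second section cast-on: 52 × 28/29 = 50.21 → 50.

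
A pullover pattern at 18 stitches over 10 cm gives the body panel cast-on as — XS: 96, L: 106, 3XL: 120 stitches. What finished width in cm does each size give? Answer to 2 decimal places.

XS 53.33 cm; L 58.89 cm; 3XL 66.67 cm.

18/10 = 1.8 sts per cm.
XS: 96 / 1.8 = 53.333 → 53.33 cm.
L: 106 / 1.8 = 58.889 → 58.89 cm.
3XL: 120 / 1.8 = 66.667 → 66.67 cm.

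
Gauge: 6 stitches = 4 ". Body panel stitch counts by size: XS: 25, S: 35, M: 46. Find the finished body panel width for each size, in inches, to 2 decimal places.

6/4 = 1.5 sts per in.
XS: 25 / 1.5 = 16.667 → 16.67 in.
S: 35 / 1.5 = 23.333 → 23.33 in.
M: 46 / 1.5 = 30.667 → 30.67 in.

XS 16.67 inches; S 23.33 inches; M 30.67 inches.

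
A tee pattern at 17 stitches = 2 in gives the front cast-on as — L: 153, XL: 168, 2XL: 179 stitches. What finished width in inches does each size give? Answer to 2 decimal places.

17/2 = 8.5 sts per in.
L: 153 / 8.5 = 18.000 → 18.00 in.
XL: 168 / 8.5 = 19.765 → 19.76 in.
2XL: 179 / 8.5 = 21.059 → 21.06 in.

L 18.00 inches; XL 19.76 inches; 2XL 21.06 inches.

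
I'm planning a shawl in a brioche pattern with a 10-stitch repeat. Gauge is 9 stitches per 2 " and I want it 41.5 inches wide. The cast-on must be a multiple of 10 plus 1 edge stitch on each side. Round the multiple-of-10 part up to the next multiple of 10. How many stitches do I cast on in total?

CO 192 sts.

9 / 2 = 4.5 sts per inch.
41.5 × 4.5 = 186.75 sts.
Less 2 edge sts → 184.75 for the repeat.
Next multiple of 10: 190.
Add back 2 edge sts → 192.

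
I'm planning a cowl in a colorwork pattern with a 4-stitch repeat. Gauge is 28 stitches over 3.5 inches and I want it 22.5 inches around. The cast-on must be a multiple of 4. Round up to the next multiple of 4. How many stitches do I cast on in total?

180 stitches.

28 / 3.5 = 8 sts per inch.
22.5 × 8 = 180.00 sts.
Next multiple of 4: 180.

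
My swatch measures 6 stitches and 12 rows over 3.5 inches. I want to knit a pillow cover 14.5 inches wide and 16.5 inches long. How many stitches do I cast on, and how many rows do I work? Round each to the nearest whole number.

Cast on 25 stitches and work 57 rows.

Stitch gauge = 6/3.5 = 1.714 sts/in; 14.5 × 1.714 = 24.86 → 25 sts.
Row gauge = 12/3.5 = 3.429 rows/in; 16.5 × 3.429 = 56.57 → 57 rows.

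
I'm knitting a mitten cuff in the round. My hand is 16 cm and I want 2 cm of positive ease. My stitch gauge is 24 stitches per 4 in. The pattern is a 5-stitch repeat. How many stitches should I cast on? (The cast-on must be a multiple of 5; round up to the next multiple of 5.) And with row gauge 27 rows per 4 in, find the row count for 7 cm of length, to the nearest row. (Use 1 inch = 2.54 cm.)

Finished = 16 + 2 = 18 cm.
18 cm × 1/2.54 = 7.09 inches.
24/4 = 6 sts per in; 7.09 × 6 = 42.52 sts.
Next multiple of 5 → 45.
7 cm = 2.76 inches; × 6.75 = 18.60 → 19 rows.

Cast on 45 stitches; work 19 rows.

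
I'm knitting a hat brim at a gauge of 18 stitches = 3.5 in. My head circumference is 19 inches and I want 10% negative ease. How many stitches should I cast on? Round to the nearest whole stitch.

Finished = 19 × 0.90 = 17.10 in.
18 / 3.5 = 5.143 sts per inch.
17.10 × 5.143 = 87.94 sts.
→ 88 sts.

Cast on 88 stitches.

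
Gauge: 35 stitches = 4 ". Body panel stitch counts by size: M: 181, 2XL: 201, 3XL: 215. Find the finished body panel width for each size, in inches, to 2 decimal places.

M 20.69 inches; 2XL 22.97 inches; 3XL 24.57 inches.

35/4 = 8.75 sts per in.
M: 181 / 8.75 = 20.686 → 20.69 in.
2XL: 201 / 8.75 = 22.971 → 22.97 in.
3XL: 215 / 8.75 = 24.571 → 24.57 in.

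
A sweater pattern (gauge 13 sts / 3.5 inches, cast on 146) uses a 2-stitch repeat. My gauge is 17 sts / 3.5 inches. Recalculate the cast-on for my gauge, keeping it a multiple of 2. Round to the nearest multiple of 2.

190 stitches.

146 × 17 / 13 = 190.92.
Nearest multiple of 2: 190.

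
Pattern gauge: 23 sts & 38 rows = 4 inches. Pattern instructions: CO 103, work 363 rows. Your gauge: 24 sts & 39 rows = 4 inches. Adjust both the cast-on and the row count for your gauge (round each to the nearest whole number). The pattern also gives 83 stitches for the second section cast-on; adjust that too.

Stitches: 103 × 24/23 = 107.48 → 107.
Rows: 363 × 39/38 = 372.55 → 373.
second section cast-on: 83 × 24/23 = 86.61 → 87.

Cast on 107 stitches; work 373 rows; second section cast-on 87 stitches.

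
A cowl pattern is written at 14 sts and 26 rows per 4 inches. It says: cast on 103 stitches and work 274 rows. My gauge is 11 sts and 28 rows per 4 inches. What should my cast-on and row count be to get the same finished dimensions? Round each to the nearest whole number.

Cast on 81 stitches; work 295 rows.

Stitches: 103 × 11/14 = 80.93 → 81.
Rows: 274 × 28/26 = 295.08 → 295.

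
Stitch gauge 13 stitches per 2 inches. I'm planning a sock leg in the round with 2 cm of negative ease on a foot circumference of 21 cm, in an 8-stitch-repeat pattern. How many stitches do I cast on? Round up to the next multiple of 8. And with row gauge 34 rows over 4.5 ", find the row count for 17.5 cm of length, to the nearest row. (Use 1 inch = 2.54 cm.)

Cast on 56 stitches; work 52 rows.

Finished = 21 − 2 = 19 cm.
19 cm × 1/2.54 = 7.48 inches.
13/2 = 6.5 sts per in; 7.48 × 6.5 = 48.62 sts.
Next multiple of 8 → 56.
17.5 cm = 6.89 inches; × 7.556 = 52.06 → 52 rows.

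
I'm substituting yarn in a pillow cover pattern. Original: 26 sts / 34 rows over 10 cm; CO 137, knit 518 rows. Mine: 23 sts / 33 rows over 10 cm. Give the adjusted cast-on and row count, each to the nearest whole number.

Cast on 121 stitches; work 503 rows.

Stitches: 137 × 23/26 = 121.19 → 121.
Rows: 518 × 33/34 = 502.76 → 503.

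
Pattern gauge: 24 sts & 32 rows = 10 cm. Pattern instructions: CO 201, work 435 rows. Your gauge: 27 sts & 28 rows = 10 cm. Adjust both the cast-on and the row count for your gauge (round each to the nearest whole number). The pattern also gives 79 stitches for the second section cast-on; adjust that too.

Stitches: 201 × 27/24 = 226.12 → 226.
Rows: 435 × 28/32 = 380.62 → 381.
second section cast-on: 79 × 27/24 = 88.88 → 89.

Cast on 226 stitches; work 381 rows; second section cast-on 89 stitches.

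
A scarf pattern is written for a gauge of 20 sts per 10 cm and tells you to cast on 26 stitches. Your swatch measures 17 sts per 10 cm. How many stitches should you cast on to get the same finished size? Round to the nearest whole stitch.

Scale factor = 17 / 20 = 0.850.
26 × 17 / 20 = 22.10 sts.
→ 22 sts.

Cast on 22 stitches.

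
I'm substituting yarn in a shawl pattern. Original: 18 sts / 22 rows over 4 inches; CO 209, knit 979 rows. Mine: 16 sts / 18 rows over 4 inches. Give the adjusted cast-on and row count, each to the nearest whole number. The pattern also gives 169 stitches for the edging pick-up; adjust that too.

Cast on 186 stitches; work 801 rows; edging pick-up 150 stitches.

Stitches: 209 × 16/18 = 185.78 → 186.
Rows: 979 × 18/22 = 801.00 → 801.
edging pick-up: 169 × 16/18 = 150.22 → 150.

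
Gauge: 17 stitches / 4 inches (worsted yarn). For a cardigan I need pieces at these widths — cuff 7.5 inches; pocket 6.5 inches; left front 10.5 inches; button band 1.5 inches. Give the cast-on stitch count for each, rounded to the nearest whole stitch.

cuff 32; pocket 28; left front 45; button band 6.

Rate = 17/4 = 4.25 sts per in.
cuff: 7.5 × 4.25 = 31.88 → 32.
pocket: 6.5 × 4.25 = 27.62 → 28.
left front: 10.5 × 4.25 = 44.62 → 45.
button band: 1.5 × 4.25 = 6.38 → 6.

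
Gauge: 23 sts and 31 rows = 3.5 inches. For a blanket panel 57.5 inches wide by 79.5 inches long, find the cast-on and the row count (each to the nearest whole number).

Stitch gauge = 23/3.5 = 6.571 sts/in; 57.5 × 6.571 = 377.86 → 378 sts.
Row gauge = 31/3.5 = 8.857 rows/in; 79.5 × 8.857 = 704.14 → 704 rows.

Cast on 378 stitches and work 704 rows.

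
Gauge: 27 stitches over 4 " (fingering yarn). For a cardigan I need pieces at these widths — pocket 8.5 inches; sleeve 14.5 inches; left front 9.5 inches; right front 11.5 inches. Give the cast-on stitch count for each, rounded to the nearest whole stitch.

Rate = 27/4 = 6.75 sts per in.
pocket: 8.5 × 6.75 = 57.38 → 57.
sleeve: 14.5 × 6.75 = 97.88 → 98.
left front: 9.5 × 6.75 = 64.12 → 64.
right front: 11.5 × 6.75 = 77.62 → 78.

pocket 57; sleeve 98; left front 64; right front 78.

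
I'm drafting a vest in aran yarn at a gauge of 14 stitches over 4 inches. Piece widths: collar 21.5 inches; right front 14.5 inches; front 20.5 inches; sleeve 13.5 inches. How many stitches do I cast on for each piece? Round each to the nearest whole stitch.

collar 75; right front 51; front 72; sleeve 47.

Rate = 14/4 = 3.5 sts per in.
collar: 21.5 × 3.5 = 75.25 → 75.
right front: 14.5 × 3.5 = 50.75 → 51.
front: 20.5 × 3.5 = 71.75 → 72.
sleeve: 13.5 × 3.5 = 47.25 → 47.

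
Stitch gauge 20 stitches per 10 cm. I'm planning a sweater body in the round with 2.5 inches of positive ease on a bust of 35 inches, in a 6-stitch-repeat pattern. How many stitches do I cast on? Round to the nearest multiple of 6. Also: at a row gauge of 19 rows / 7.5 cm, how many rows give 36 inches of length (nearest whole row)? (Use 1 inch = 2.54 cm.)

Finished = 35 + 2.5 = 37.5 inches.
37.5 inches × 2.54 = 95.25 cm.
20/10 = 2 sts per cm; 95.25 × 2 = 190.50 sts.
Nearest multiple of 6 → 192.
36 inches = 91.44 cm; × 2.533 = 231.65 → 232 rows.

Cast on 192 stitches; work 232 rows.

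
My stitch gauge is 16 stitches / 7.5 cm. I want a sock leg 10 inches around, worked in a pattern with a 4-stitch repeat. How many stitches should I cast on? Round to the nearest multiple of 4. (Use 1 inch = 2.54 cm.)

Cast on 56 stitches.

10 in = 10 × 2.54 = 25.40 cm.
16 / 7.5 = 2.133 sts/cm.
25.40 × 2.133 = 54.19 sts.
→ 56.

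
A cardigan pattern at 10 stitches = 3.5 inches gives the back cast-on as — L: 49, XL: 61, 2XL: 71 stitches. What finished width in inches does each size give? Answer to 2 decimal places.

10/3.5 = 2.857 sts per in.
L: 49 / 2.857 = 17.150 → 17.15 in.
XL: 61 / 2.857 = 21.350 → 21.35 in.
2XL: 71 / 2.857 = 24.850 → 24.85 in.

L 17.15 inches; XL 21.35 inches; 2XL 24.85 inches.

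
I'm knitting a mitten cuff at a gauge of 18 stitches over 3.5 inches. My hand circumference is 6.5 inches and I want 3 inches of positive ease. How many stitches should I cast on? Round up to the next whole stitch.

49 stitches.

Finished = 6.5 + 3 = 9.5 in.
18 / 3.5 = 5.143 sts per inch.
9.50 × 5.143 = 48.86 sts.
→ 49 sts.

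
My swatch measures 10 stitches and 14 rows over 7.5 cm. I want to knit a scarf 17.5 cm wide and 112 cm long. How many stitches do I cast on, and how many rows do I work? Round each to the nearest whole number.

Stitch gauge = 10/7.5 = 1.333 sts/cm; 17.5 × 1.333 = 23.33 → 23 sts.
Row gauge = 14/7.5 = 1.867 rows/cm; 112 × 1.867 = 209.07 → 209 rows.

Cast on 23 stitches and work 209 rows.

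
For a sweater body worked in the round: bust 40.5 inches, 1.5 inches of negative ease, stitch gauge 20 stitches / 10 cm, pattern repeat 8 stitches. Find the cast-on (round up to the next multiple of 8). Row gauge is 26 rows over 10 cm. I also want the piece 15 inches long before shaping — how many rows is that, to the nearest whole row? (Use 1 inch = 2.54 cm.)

Finished = 40.5 − 1.5 = 39 inches.
39 inches × 2.54 = 99.06 cm.
20/10 = 2 sts per cm; 99.06 × 2 = 198.12 sts.
Next multiple of 8 → 200.
15 inches = 38.10 cm; × 2.6 = 99.06 → 99 rows.

Cast on 200 stitches; work 99 rows.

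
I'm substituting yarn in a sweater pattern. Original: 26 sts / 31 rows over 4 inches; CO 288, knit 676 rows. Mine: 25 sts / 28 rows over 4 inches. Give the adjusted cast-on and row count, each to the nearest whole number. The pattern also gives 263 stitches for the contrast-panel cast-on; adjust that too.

Stitches: 288 × 25/26 = 276.92 → 277.
Rows: 676 × 28/31 = 610.58 → 611.
contrast-panel cast-on: 263 × 25/26 = 252.88 → 253.

Cast on 277 stitches; work 611 rows; contrast-panel cast-on 253 stitches.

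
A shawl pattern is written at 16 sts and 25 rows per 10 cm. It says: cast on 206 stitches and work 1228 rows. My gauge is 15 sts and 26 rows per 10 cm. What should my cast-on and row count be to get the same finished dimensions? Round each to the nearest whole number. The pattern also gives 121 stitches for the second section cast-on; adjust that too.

Cast on 193 stitches; work 1277 rows; second section cast-on 113 stitches.

Stitches: 206 × 15/16 = 193.12 → 193.
Rows: 1228 × 26/25 = 1277.12 → 1277.
second section cast-on: 121 × 15/16 = 113.44 → 113.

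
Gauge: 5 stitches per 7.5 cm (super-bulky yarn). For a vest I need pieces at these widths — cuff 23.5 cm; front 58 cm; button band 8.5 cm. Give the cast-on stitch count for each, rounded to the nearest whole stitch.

cuff 16; front 39; button band 6.

Rate = 5/7.5 = 0.667 sts per cm.
cuff: 23.5 × 0.667 = 15.67 → 16.
front: 58 × 0.667 = 38.67 → 39.
button band: 8.5 × 0.667 = 5.67 → 6.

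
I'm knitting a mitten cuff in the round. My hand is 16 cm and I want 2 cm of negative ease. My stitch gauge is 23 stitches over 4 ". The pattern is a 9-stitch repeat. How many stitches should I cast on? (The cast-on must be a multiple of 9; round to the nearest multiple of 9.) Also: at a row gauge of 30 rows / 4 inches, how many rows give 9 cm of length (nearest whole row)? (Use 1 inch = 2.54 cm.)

Cast on 36 stitches; work 27 rows.

Finished = 16 − 2 = 14 cm.
14 cm × 1/2.54 = 5.51 inches.
23/4 = 5.75 sts per in; 5.51 × 5.75 = 31.69 sts.
Nearest multiple of 9 → 36.
9 cm = 3.54 inches; × 7.5 = 26.57 → 27 rows.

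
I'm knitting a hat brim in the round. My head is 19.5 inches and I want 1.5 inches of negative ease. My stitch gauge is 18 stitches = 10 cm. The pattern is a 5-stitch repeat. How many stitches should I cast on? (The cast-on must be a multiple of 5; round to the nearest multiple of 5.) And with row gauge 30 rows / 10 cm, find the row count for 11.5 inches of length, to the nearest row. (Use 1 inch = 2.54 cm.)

Cast on 80 stitches; work 88 rows.

Finished = 19.5 − 1.5 = 18 inches.
18 inches × 2.54 = 45.72 cm.
18/10 = 1.8 sts per cm; 45.72 × 1.8 = 82.30 sts.
Nearest multiple of 5 → 80.
11.5 inches = 29.21 cm; × 3 = 87.63 → 88 rows.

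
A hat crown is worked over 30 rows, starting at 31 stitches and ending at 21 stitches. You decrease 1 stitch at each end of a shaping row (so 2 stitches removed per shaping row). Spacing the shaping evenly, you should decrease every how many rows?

Stitches to remove: |21 − 31| = 10.
Shaping rows needed: 10 / 2 = 5.
30 rows / 5 = every 6 rows.

Decrease every 6th row.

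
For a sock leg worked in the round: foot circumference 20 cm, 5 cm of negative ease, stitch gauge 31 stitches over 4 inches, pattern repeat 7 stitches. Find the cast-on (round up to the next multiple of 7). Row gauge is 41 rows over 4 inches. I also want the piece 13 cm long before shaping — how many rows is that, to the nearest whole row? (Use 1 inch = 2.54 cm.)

Finished = 20 − 5 = 15 cm.
15 cm × 1/2.54 = 5.91 inches.
31/4 = 7.75 sts per in; 5.91 × 7.75 = 45.77 sts.
Next multiple of 7 → 49.
13 cm = 5.12 inches; × 10.25 = 52.46 → 52 rows.

Cast on 49 stitches; work 52 rows.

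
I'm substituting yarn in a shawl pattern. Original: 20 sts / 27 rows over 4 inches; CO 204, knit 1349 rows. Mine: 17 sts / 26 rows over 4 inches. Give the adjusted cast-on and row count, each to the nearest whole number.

Stitches: 204 × 17/20 = 173.40 → 173.
Rows: 1349 × 26/27 = 1299.04 → 1299.

Cast on 173 stitches; work 1299 rows.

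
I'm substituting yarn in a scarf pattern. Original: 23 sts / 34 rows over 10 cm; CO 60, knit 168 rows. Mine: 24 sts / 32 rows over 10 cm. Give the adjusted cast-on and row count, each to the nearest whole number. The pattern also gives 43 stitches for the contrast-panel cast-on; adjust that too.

Stitches: 60 × 24/23 = 62.61 → 63.
Rows: 168 × 32/34 = 158.12 → 158.
contrast-panel cast-on: 43 × 24/23 = 44.87 → 45.

Cast on 63 stitches; work 158 rows; contrast-panel cast-on 45 stitches.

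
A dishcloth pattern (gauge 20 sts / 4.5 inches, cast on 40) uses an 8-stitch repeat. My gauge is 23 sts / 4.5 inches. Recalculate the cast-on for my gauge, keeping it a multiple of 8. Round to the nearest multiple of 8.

CO 48 sts.

40 × 23 / 20 = 46.00.
Nearest multiple of 8: 48.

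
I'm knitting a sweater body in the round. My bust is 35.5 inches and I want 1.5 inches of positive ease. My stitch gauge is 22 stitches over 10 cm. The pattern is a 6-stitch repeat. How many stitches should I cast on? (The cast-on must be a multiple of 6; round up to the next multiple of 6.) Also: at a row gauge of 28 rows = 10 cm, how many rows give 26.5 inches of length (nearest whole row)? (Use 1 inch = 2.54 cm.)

Cast on 210 stitches; work 188 rows.

Finished = 35.5 + 1.5 = 37 inches.
37 inches × 2.54 = 93.98 cm.
22/10 = 2.2 sts per cm; 93.98 × 2.2 = 206.76 sts.
Next multiple of 6 → 210.
26.5 inches = 67.31 cm; × 2.8 = 188.47 → 188 rows.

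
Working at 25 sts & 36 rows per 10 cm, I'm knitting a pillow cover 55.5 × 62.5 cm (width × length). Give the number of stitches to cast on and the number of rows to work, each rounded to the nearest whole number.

Stitch gauge = 25/10 = 2.5 sts/cm; 55.5 × 2.5 = 138.75 → 139 sts.
Row gauge = 36/10 = 3.6 rows/cm; 62.5 × 3.6 = 225.00 → 225 rows.

Cast on 139 stitches and work 225 rows.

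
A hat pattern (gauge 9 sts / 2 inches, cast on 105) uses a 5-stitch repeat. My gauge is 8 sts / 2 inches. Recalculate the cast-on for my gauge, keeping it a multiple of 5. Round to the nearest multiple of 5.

105 × 8 / 9 = 93.33.
Nearest multiple of 5: 95.

CO 95 sts.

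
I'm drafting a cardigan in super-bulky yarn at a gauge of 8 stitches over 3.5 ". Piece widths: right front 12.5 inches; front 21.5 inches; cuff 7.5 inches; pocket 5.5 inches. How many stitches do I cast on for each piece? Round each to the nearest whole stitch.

right front 29; front 49; cuff 17; pocket 13.

Rate = 8/3.5 = 2.286 sts per in.
right front: 12.5 × 2.286 = 28.57 → 29.
front: 21.5 × 2.286 = 49.14 → 49.
cuff: 7.5 × 2.286 = 17.14 → 17.
pocket: 5.5 × 2.286 = 12.57 → 13.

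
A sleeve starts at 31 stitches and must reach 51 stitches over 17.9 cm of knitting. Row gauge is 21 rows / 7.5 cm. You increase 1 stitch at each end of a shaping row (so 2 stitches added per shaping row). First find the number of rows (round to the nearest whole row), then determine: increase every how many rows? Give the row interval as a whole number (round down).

Increase every 5th row.

Rows = 17.9 × 2.8 = 50.1 → 50 rows.
Stitches to add: 20 → 10 shaping rows (at 2 st each).
50 / 10 = 5.00 → every 5 rows.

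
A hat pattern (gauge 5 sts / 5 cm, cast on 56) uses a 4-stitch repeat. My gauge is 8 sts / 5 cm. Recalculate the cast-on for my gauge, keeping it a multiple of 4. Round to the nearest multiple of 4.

88 stitches.

56 × 8 / 5 = 89.60.
Nearest multiple of 4: 88.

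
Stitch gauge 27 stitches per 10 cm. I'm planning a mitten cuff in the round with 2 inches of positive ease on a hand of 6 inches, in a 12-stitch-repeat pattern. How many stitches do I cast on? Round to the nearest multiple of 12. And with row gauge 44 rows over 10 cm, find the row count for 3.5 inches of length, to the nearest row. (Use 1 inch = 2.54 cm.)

Cast on 60 stitches; work 39 rows.

Finished = 6 + 2 = 8 inches.
8 inches × 2.54 = 20.32 cm.
27/10 = 2.7 sts per cm; 20.32 × 2.7 = 54.86 sts.
Nearest multiple of 12 → 60.
3.5 inches = 8.89 cm; × 4.4 = 39.12 → 39 rows.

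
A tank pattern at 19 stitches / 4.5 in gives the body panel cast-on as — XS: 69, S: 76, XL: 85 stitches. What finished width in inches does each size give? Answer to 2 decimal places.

XS 16.34 inches; S 18.00 inches; XL 20.13 inches.

19/4.5 = 4.222 sts per in.
XS: 69 / 4.222 = 16.342 → 16.34 in.
S: 76 / 4.222 = 18.000 → 18.00 in.
XL: 85 / 4.222 = 20.132 → 20.13 in.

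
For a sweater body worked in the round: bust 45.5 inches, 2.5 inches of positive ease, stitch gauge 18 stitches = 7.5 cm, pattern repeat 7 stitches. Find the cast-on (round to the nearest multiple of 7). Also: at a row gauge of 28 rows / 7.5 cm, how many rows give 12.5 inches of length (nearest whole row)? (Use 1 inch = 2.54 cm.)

Cast on 294 stitches; work 119 rows.

Finished = 45.5 + 2.5 = 48 inches.
48 inches × 2.54 = 121.92 cm.
18/7.5 = 2.4 sts per cm; 121.92 × 2.4 = 292.61 sts.
Nearest multiple of 7 → 294.
12.5 inches = 31.75 cm; × 3.733 = 118.53 → 119 rows.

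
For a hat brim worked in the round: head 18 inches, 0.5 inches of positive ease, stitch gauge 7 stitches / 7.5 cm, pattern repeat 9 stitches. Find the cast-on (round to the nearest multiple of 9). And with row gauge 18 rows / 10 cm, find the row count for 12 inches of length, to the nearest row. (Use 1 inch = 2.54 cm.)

Cast on 45 stitches; work 55 rows.

Finished = 18 + 0.5 = 18.5 inches.
18.5 inches × 2.54 = 46.99 cm.
7/7.5 = 0.933 sts per cm; 46.99 × 0.933 = 43.86 sts.
Nearest multiple of 9 → 45.
12 inches = 30.48 cm; × 1.8 = 54.86 → 55 rows.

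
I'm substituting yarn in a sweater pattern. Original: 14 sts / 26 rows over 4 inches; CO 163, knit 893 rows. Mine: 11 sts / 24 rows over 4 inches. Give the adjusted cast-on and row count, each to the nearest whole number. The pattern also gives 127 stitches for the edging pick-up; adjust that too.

Stitches: 163 × 11/14 = 128.07 → 128.
Rows: 893 × 24/26 = 824.31 → 824.
edging pick-up: 127 × 11/14 = 99.79 → 100.

Cast on 128 stitches; work 824 rows; edging pick-up 100 stitches.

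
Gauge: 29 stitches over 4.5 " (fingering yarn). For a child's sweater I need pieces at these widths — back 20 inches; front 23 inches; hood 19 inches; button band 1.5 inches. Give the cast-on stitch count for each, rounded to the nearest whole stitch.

Rate = 29/4.5 = 6.444 sts per in.
back: 20 × 6.444 = 128.89 → 129.
front: 23 × 6.444 = 148.22 → 148.
hood: 19 × 6.444 = 122.44 → 122.
button band: 1.5 × 6.444 = 9.67 → 10.

back 129; front 148; hood 122; button band 10.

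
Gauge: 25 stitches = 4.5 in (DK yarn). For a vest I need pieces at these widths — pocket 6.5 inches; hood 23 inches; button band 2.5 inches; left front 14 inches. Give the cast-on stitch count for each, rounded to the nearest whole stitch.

Rate = 25/4.5 = 5.556 sts per in.
pocket: 6.5 × 5.556 = 36.11 → 36.
hood: 23 × 5.556 = 127.78 → 128.
button band: 2.5 × 5.556 = 13.89 → 14.
left front: 14 × 5.556 = 77.78 → 78.

pocket 36; hood 128; button band 14; left front 78.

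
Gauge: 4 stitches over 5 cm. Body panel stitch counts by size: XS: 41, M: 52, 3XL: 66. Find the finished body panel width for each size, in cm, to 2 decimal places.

4/5 = 0.8 sts per cm.
XS: 41 / 0.8 = 51.250 → 51.25 cm.
M: 52 / 0.8 = 65.000 → 65.00 cm.
3XL: 66 / 0.8 = 82.500 → 82.50 cm.

XS 51.25 cm; M 65.00 cm; 3XL 82.50 cm.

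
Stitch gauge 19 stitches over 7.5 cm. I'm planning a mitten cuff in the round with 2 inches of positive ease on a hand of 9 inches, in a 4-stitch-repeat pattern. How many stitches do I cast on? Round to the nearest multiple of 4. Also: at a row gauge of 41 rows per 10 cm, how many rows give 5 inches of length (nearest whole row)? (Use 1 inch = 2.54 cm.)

Cast on 72 stitches; work 52 rows.

Finished = 9 + 2 = 11 inches.
11 inches × 2.54 = 27.94 cm.
19/7.5 = 2.533 sts per cm; 27.94 × 2.533 = 70.78 sts.
Nearest multiple of 4 → 72.
5 inches = 12.70 cm; × 4.1 = 52.07 → 52 rows.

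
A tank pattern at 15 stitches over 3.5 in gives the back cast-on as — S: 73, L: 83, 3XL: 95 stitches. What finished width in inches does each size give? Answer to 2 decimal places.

15/3.5 = 4.286 sts per in.
S: 73 / 4.286 = 17.033 → 17.03 in.
L: 83 / 4.286 = 19.367 → 19.37 in.
3XL: 95 / 4.286 = 22.167 → 22.17 in.

S 17.03 inches; L 19.37 inches; 3XL 22.17 inches.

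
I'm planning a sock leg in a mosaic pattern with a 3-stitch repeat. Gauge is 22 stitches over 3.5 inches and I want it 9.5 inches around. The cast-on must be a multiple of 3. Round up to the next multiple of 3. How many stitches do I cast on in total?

Cast on 60 stitches.

22 / 3.5 = 6.286 sts per inch.
9.5 × 6.286 = 59.71 sts.
Next multiple of 3: 60.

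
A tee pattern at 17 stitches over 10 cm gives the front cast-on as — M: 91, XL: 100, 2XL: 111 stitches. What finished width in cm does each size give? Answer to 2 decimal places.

M 53.53 cm; XL 58.82 cm; 2XL 65.29 cm.

17/10 = 1.7 sts per cm.
M: 91 / 1.7 = 53.529 → 53.53 cm.
XL: 100 / 1.7 = 58.824 → 58.82 cm.
2XL: 111 / 1.7 = 65.294 → 65.29 cm.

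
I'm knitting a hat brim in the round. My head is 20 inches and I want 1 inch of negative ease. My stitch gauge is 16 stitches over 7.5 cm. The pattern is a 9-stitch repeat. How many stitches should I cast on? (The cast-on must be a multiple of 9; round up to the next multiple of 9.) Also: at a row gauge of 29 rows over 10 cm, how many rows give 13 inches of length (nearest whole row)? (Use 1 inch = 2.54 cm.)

Finished = 20 − 1 = 19 inches.
19 inches × 2.54 = 48.26 cm.
16/7.5 = 2.133 sts per cm; 48.26 × 2.133 = 102.95 sts.
Next multiple of 9 → 108.
13 inches = 33.02 cm; × 2.9 = 95.76 → 96 rows.

Cast on 108 stitches; work 96 rows.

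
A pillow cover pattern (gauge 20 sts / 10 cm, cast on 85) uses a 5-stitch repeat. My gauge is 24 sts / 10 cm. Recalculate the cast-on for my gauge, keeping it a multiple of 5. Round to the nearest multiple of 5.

85 × 24 / 20 = 102.00.
Nearest multiple of 5: 100.

CO 100 sts.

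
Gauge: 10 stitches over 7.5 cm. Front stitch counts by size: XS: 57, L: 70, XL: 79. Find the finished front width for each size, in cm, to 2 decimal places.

10/7.5 = 1.333 sts per cm.
XS: 57 / 1.333 = 42.750 → 42.75 cm.
L: 70 / 1.333 = 52.500 → 52.50 cm.
XL: 79 / 1.333 = 59.250 → 59.25 cm.

XS 42.75 cm; L 52.50 cm; XL 59.25 cm.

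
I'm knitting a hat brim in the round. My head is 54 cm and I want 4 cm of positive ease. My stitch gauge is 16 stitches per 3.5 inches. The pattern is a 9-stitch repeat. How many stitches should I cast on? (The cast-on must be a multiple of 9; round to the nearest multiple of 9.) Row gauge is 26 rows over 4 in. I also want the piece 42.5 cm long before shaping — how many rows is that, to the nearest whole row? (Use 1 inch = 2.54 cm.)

Cast on 108 stitches; work 109 rows.

Finished = 54 + 4 = 58 cm.
58 cm × 1/2.54 = 22.83 inches.
16/3.5 = 4.571 sts per in; 22.83 × 4.571 = 104.39 sts.
Nearest multiple of 9 → 108.
42.5 cm = 16.73 inches; × 6.5 = 108.76 → 109 rows.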